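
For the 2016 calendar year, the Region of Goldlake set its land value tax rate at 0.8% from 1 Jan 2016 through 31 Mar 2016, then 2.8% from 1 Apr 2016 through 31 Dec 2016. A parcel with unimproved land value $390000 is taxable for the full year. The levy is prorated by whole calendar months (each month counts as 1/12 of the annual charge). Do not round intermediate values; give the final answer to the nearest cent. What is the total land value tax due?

1 Jan – 31 Mar 2016: 3 months at 0.8% → $390000 × 0.8% × 3/12 = $780.0000
1 Apr – 31 Dec 2016: 9 months at 2.8% → $390000 × 2.8% × 9/12 = $8190.0000
Total = $8970.0000

$8970.00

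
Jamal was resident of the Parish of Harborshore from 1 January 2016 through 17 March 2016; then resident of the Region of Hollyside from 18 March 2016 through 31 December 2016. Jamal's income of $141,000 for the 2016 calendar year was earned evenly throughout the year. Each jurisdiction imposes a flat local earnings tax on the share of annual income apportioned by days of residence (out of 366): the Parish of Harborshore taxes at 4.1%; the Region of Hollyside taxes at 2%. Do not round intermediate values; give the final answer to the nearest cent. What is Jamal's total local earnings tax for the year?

The Parish of Harborshore, 1 January – 17 March 2016: 77 days → $141,000 × 4.1% × 77/366 = $1,216.2213
The Region of Hollyside, 18 March – 31 December 2016: 289 days → $141,000 × 2% × 289/366 = $2,226.7213
Total = $3,442.9426

$3,442.94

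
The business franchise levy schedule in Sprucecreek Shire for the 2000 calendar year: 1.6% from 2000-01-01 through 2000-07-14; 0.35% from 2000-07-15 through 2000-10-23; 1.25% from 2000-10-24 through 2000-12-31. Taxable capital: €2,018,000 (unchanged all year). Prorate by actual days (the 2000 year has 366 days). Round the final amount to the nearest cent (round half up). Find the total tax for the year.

€23,995.45

2000-01-01 to 2000-07-14: 196 days at 1.6% → €2,018,000 × 1.6% × 196/366 = €17,290.8415
2000-07-15 to 2000-10-23: 101 days at 0.35% → €2,018,000 × 0.35% × 101/366 = €1,949.0792
2000-10-24 to 2000-12-31: 69 days at 1.25% → €2,018,000 × 1.25% × 69/366 = €4,755.5328
Total = €23,995.4536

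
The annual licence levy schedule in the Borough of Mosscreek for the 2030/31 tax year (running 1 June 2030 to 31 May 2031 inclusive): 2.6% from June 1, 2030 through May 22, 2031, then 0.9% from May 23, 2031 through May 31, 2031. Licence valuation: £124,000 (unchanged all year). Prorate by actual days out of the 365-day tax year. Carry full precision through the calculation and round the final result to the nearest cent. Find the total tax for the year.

£3,172.02

June 1, 2030 – May 22, 2031: 356 days at 2.6% → £124,000 × 2.6% × 356/365 = £3,144.5041
May 23 – May 31, 2031: 9 days at 0.9% → £124,000 × 0.9% × 9/365 = £27.5178
Total = £3,172.0219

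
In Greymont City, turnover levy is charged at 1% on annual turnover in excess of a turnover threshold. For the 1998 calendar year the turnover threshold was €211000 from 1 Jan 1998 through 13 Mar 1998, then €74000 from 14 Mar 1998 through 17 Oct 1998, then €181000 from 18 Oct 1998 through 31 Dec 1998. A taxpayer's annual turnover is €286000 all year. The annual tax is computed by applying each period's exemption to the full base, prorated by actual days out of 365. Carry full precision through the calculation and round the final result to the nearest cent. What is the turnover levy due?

1 Jan – 13 Mar 1998: 72 days, exemption €211000 → (€286000 − €211000) × 1% × 72/365 = €147.9452
14 Mar – 17 Oct 1998: 218 days, exemption €74000 → (€286000 − €74000) × 1% × 218/365 = €1266.1918
18 Oct – 31 Dec 1998: 75 days, exemption €181000 → (€286000 − €181000) × 1% × 75/365 = €215.7534
Total = €1629.8904

€1629.89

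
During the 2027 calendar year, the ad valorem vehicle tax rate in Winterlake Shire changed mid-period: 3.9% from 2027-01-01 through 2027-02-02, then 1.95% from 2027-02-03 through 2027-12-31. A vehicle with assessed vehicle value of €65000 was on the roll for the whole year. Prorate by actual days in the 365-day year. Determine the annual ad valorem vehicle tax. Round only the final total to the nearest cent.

2027-01-01 to 2027-02-02: 33 days at 3.9% → €65000 × 3.9% × 33/365 = €229.1918
2027-02-03 to 2027-12-31: 332 days at 1.95% → €65000 × 1.95% × 332/365 = €1152.9041
Total = €1382.0959

€1382.10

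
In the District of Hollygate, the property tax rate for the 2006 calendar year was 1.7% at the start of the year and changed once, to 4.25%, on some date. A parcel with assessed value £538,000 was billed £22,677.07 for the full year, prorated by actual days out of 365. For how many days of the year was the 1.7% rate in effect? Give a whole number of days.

Let d = days at the first rate; then 365 − d days at the second rate.
£538,000 × [1.7%·d + 4.25%·(365−d)] / 365 = £22,677.07
Solving gives d = 5, so the new rate took effect on January 6, 2006.

5 days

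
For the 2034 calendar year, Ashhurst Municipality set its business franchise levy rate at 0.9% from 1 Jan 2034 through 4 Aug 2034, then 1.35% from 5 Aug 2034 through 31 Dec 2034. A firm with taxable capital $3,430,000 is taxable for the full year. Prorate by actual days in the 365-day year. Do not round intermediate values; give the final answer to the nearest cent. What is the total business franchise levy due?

$37,170.86

1 Jan – 4 Aug 2034: 216 days at 0.9% → $3,430,000 × 0.9% × 216/365 = $18,268.2740
5 Aug – 31 Dec 2034: 149 days at 1.35% → $3,430,000 × 1.35% × 149/365 = $18,902.5890
Total = $37,170.8630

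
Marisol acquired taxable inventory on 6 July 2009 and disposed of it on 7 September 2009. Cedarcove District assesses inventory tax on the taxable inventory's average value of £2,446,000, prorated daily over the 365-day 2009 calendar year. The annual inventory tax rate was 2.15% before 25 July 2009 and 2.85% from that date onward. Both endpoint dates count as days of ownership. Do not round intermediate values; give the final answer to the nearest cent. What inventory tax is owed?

6 July – 24 July 2009: 19 days at 2.15% → £2,446,000 × 2.15% × 19/365 = £2,737.5096
25 July – 7 September 2009: 45 days at 2.85% → £2,446,000 × 2.85% × 45/365 = £8,594.5068
Total = £11,332.0164

£11,332.02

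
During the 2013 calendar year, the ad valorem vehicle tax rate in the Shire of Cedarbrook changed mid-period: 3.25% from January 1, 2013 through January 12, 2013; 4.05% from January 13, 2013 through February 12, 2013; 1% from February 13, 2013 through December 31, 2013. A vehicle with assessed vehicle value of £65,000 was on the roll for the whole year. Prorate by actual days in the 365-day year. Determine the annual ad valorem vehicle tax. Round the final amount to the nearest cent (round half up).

January 1 – January 12, 2013: 12 days at 3.25% → £65,000 × 3.25% × 12/365 = £69.4521
January 13 – February 12, 2013: 31 days at 4.05% → £65,000 × 4.05% × 31/365 = £223.5822
February 13 – December 31, 2013: 322 days at 1% → £65,000 × 1% × 322/365 = £573.4247
Total = £866.4589

£866.46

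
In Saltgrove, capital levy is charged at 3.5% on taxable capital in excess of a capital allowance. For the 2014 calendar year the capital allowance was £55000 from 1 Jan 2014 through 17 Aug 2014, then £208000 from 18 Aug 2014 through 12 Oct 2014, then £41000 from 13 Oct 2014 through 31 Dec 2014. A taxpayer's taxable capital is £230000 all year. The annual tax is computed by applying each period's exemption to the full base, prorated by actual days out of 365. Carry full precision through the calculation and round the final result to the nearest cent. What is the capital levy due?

£5410.81

1 Jan – 17 Aug 2014: 229 days, exemption £55000 → (£230000 − £55000) × 3.5% × 229/365 = £3842.8082
18 Aug – 12 Oct 2014: 56 days, exemption £208000 → (£230000 − £208000) × 3.5% × 56/365 = £118.1370
13 Oct – 31 Dec 2014: 80 days, exemption £41000 → (£230000 − £41000) × 3.5% × 80/365 = £1449.8630
Total = £5410.8082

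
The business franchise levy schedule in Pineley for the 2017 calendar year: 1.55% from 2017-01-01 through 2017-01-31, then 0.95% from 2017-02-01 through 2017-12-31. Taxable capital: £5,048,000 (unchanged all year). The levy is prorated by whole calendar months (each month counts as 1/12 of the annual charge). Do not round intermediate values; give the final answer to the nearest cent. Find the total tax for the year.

£50,480.00

2017-01-01 to 2017-01-31: 1 month at 1.55% → £5,048,000 × 1.55% × 1/12 = £6,520.3333
2017-02-01 to 2017-12-31: 11 months at 0.95% → £5,048,000 × 0.95% × 11/12 = £43,959.6667
Total = £50,480.0000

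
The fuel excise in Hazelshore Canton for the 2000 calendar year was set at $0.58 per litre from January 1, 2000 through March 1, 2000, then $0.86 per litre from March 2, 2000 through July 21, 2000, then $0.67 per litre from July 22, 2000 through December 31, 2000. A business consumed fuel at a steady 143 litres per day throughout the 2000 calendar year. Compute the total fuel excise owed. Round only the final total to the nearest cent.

$38139.53

January 1 – March 1, 2000: 61 days × 143 litres/day = 8,723 litres at $0.58/litre → $5059.34
March 2 – July 21, 2000: 142 days × 143 litres/day = 20,306 litres at $0.86/litre → $17463.16
July 22 – December 31, 2000: 163 days × 143 litres/day = 23,309 litres at $0.67/litre → $15617.03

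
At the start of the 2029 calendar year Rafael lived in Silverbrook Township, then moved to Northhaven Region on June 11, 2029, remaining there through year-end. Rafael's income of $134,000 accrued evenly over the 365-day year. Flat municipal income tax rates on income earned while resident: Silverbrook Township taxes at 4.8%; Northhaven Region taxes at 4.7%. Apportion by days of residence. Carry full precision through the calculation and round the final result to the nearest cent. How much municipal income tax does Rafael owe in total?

$6,357.11

Silverbrook Township, January 1 – June 10, 2029: 161 days → $134,000 × 4.8% × 161/365 = $2,837.1288
Northhaven Region, June 11 – December 31, 2029: 204 days → $134,000 × 4.7% × 204/365 = $3,519.9781
Total = $6,357.1068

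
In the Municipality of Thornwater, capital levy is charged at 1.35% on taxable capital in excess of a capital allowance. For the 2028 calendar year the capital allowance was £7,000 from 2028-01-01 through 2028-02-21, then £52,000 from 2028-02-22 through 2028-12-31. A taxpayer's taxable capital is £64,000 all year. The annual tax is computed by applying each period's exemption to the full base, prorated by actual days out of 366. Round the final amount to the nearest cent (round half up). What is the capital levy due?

2028-01-01 to 2028-02-21: 52 days, exemption £7,000 → (£64,000 − £7,000) × 1.35% × 52/366 = £109.3279
2028-02-22 to 2028-12-31: 314 days, exemption £52,000 → (£64,000 − £52,000) × 1.35% × 314/366 = £138.9836
Total = £248.3115

£248.31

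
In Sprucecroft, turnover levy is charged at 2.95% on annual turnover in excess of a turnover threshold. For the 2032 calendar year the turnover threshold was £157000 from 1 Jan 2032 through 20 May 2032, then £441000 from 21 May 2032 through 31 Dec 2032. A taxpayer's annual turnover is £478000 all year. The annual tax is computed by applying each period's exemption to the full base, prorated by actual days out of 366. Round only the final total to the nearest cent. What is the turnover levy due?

£4319.09

1 Jan – 20 May 2032: 141 days, exemption £157000 → (£478000 − £157000) × 2.95% × 141/366 = £3648.0861
21 May – 31 Dec 2032: 225 days, exemption £441000 → (£478000 − £441000) × 2.95% × 225/366 = £671.0041
Total = £4319.0902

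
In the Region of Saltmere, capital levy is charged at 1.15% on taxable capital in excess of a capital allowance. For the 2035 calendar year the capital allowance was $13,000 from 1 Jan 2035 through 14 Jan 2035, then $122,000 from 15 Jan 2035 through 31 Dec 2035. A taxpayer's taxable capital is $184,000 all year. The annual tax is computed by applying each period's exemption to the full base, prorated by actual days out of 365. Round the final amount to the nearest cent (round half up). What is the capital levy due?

1 Jan – 14 Jan 2035: 14 days, exemption $13,000 → ($184,000 − $13,000) × 1.15% × 14/365 = $75.4274
15 Jan – 31 Dec 2035: 351 days, exemption $122,000 → ($184,000 − $122,000) × 1.15% × 351/365 = $685.6521
Total = $761.0795

$761.08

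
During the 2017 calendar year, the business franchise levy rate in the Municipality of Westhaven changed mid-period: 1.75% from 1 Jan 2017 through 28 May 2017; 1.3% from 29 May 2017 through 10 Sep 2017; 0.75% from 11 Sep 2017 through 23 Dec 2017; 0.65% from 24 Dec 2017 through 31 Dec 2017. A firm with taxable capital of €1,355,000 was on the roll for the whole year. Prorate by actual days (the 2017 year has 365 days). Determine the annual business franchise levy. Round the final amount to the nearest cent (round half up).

€17,770.92

1 Jan – 28 May 2017: 148 days at 1.75% → €1,355,000 × 1.75% × 148/365 = €9,614.9315
29 May – 10 Sep 2017: 105 days at 1.3% → €1,355,000 × 1.3% × 105/365 = €5,067.3288
11 Sep – 23 Dec 2017: 104 days at 0.75% → €1,355,000 × 0.75% × 104/365 = €2,895.6164
24 Dec – 31 Dec 2017: 8 days at 0.65% → €1,355,000 × 0.65% × 8/365 = €193.0411
Total = €17,770.9178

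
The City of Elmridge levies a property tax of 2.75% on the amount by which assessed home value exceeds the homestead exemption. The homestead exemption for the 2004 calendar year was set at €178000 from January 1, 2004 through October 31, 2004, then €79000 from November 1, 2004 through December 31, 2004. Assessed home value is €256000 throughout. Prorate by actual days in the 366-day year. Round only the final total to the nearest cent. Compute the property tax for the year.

€2598.75

January 1 – October 31, 2004: 305 days, exemption €178000 → (€256000 − €178000) × 2.75% × 305/366 = €1787.5000
November 1 – December 31, 2004: 61 days, exemption €79000 → (€256000 − €79000) × 2.75% × 61/366 = €811.2500
Total = €2598.7500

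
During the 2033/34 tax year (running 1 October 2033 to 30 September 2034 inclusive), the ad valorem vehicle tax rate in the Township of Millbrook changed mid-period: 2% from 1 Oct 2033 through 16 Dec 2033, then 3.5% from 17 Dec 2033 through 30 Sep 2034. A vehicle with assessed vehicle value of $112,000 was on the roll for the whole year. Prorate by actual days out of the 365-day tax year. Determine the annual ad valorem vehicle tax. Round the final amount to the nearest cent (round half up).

1 Oct – 16 Dec 2033: 77 days at 2% → $112,000 × 2% × 77/365 = $472.5479
17 Dec 2033 – 30 Sep 2034: 288 days at 3.5% → $112,000 × 3.5% × 288/365 = $3,093.0411
Total = $3,565.5890

$3,565.59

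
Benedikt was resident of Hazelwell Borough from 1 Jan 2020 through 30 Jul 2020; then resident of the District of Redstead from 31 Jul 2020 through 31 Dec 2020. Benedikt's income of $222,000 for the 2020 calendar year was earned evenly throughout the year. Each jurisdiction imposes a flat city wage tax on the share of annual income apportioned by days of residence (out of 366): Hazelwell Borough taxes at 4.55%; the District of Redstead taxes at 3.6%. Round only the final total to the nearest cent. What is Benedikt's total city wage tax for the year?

$9,213.61

Hazelwell Borough, 1 Jan – 30 Jul 2020: 212 days → $222,000 × 4.55% × 212/366 = $5,850.8525
The District of Redstead, 31 Jul – 31 Dec 2020: 154 days → $222,000 × 3.6% × 154/366 = $3,362.7541
Total = $9,213.6066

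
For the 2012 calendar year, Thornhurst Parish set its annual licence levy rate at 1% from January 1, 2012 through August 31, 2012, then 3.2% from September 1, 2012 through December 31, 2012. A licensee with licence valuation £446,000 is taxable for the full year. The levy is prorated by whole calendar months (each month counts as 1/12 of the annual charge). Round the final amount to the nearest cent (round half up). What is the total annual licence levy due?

£7,730.67

January 1 – August 31, 2012: 8 months at 1% → £446,000 × 1% × 8/12 = £2,973.3333
September 1 – December 31, 2012: 4 months at 3.2% → £446,000 × 3.2% × 4/12 = £4,757.3333
Total = £7,730.6667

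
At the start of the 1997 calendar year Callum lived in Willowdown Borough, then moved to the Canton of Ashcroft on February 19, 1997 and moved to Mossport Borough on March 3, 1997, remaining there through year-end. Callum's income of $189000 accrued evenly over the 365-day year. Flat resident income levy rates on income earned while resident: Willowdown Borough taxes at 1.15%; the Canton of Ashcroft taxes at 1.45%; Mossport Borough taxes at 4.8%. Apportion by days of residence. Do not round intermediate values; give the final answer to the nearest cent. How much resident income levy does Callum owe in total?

Willowdown Borough, January 1 – February 18, 1997: 49 days → $189000 × 1.15% × 49/365 = $291.7849
The Canton of Ashcroft, February 19 – March 2, 1997: 12 days → $189000 × 1.45% × 12/365 = $90.0986
Mossport Borough, March 3 – December 31, 1997: 304 days → $189000 × 4.8% × 304/365 = $7555.8575
Total = $7937.7411

$7937.74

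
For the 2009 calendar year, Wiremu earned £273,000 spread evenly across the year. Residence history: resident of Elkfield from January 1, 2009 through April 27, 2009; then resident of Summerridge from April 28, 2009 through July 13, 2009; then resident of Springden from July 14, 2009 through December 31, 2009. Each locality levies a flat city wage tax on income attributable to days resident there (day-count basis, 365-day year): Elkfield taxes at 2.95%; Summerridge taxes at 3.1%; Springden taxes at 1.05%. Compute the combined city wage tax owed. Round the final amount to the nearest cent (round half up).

£5,709.81

Elkfield, January 1 – April 27, 2009: 117 days → £273,000 × 2.95% × 117/365 = £2,581.5329
Summerridge, April 28 – July 13, 2009: 77 days → £273,000 × 3.1% × 77/365 = £1,785.3452
Springden, July 14 – December 31, 2009: 171 days → £273,000 × 1.05% × 171/365 = £1,342.9356
Total = £5,709.8137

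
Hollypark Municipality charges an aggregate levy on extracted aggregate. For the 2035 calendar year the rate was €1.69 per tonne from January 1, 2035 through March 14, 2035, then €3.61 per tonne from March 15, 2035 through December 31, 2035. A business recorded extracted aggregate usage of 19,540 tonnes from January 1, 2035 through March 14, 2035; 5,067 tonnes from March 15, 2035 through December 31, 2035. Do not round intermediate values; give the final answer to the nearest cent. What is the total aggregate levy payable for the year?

January 1 – March 14, 2035: 19,540 tonnes at €1.69/tonne → €33022.60
March 15 – December 31, 2035: 5,067 tonnes at €3.61/tonne → €18291.87

€51314.47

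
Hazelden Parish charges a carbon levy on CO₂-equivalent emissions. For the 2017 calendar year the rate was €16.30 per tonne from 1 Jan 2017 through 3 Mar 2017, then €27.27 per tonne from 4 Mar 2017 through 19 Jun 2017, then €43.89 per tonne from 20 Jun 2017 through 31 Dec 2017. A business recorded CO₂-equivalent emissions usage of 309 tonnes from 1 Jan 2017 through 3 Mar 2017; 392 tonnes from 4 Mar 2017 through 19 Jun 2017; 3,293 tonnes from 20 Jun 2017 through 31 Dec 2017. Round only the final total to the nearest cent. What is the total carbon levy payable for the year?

€160,256.31

1 Jan – 3 Mar 2017: 309 tonnes at €16.30/tonne → €5,036.70
4 Mar – 19 Jun 2017: 392 tonnes at €27.27/tonne → €10,689.84
20 Jun – 31 Dec 2017: 3,293 tonnes at €43.89/tonne → €144,529.77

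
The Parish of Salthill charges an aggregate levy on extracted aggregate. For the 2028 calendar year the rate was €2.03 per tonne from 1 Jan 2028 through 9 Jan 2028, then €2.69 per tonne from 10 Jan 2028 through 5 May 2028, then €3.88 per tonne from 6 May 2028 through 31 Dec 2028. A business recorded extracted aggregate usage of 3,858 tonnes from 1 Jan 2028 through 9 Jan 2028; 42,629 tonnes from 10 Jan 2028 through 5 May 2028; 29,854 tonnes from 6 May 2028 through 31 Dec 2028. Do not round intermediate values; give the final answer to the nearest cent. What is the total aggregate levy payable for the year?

€238,337.27

1 Jan – 9 Jan 2028: 3,858 tonnes at €2.03/tonne → €7,831.74
10 Jan – 5 May 2028: 42,629 tonnes at €2.69/tonne → €114,672.01
6 May – 31 Dec 2028: 29,854 tonnes at €3.88/tonne → €115,833.52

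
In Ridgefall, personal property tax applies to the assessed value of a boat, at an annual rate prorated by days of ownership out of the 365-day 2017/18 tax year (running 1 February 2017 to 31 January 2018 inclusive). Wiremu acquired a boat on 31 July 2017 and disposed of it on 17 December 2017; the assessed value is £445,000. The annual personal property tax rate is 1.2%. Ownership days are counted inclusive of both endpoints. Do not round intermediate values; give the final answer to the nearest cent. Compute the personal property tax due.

Days held (31 July – 17 December 2017): 140 out of 365
Tax = £445,000 × 1.2% × 140/365 = £2,048.2192

£2,048.22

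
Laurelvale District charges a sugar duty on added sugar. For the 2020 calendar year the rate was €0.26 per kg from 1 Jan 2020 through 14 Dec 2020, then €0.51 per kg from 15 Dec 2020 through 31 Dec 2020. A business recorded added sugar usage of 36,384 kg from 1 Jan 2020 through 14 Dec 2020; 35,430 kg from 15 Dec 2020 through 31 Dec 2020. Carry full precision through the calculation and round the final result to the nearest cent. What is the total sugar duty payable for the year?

€27,529.14

1 Jan – 14 Dec 2020: 36,384 kg at €0.26/kg → €9,459.84
15 Dec – 31 Dec 2020: 35,430 kg at €0.51/kg → €18,069.30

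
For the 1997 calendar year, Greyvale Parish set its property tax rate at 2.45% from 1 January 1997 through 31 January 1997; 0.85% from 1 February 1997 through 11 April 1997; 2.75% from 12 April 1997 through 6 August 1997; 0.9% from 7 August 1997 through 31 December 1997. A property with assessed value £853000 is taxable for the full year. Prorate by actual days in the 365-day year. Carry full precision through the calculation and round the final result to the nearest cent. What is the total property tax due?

1 January – 31 January 1997: 31 days at 2.45% → £853000 × 2.45% × 31/365 = £1774.9411
1 February – 11 April 1997: 70 days at 0.85% → £853000 × 0.85% × 70/365 = £1390.5068
12 April – 6 August 1997: 117 days at 2.75% → £853000 × 2.75% × 117/365 = £7519.2534
7 August – 31 December 1997: 147 days at 0.9% → £853000 × 0.9% × 147/365 = £3091.8329
Total = £13776.5342

£13776.53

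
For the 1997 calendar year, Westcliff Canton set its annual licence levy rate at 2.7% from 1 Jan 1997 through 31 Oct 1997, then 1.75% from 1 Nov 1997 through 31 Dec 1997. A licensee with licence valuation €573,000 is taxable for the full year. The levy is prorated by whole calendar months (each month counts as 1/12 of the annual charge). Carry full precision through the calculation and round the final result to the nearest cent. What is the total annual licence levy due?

€14,563.75

1 Jan – 31 Oct 1997: 10 months at 2.7% → €573,000 × 2.7% × 10/12 = €12,892.5000
1 Nov – 31 Dec 1997: 2 months at 1.75% → €573,000 × 1.75% × 2/12 = €1,671.2500
Total = €14,563.7500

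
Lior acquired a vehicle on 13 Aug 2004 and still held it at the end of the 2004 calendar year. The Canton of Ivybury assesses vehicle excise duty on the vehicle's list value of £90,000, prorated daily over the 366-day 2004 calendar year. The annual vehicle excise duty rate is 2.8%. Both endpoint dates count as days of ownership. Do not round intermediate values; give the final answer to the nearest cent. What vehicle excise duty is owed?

Days held (13 Aug – 31 Dec 2004): 141 out of 366
Tax = £90,000 × 2.8% × 141/366 = £970.8197

£970.82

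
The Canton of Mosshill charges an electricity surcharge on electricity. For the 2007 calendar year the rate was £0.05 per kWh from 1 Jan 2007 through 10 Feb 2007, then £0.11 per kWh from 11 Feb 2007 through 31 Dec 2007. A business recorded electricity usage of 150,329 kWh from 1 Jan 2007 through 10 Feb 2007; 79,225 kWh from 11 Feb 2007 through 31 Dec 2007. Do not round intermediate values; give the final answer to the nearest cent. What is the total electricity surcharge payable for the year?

£16,231.20

1 Jan – 10 Feb 2007: 150,329 kWh at £0.05/kWh → £7,516.45
11 Feb – 31 Dec 2007: 79,225 kWh at £0.11/kWh → £8,714.75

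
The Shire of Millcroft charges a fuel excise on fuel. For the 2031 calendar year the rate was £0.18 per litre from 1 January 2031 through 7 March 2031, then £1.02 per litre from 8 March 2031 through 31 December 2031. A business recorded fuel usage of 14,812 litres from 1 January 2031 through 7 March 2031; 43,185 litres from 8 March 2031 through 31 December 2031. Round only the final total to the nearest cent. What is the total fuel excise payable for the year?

1 January – 7 March 2031: 14,812 litres at £0.18/litre → £2,666.16
8 March – 31 December 2031: 43,185 litres at £1.02/litre → £44,048.70

£46,714.86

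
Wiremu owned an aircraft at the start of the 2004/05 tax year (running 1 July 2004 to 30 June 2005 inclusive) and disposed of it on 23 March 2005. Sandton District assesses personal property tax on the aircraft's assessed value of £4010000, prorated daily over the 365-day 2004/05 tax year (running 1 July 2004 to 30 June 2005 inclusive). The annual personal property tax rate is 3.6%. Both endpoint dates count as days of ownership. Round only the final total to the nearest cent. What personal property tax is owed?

Days held (1 July 2004 – 23 March 2005): 266 out of 365
Tax = £4010000 × 3.6% × 266/365 = £105204.8219

£105204.82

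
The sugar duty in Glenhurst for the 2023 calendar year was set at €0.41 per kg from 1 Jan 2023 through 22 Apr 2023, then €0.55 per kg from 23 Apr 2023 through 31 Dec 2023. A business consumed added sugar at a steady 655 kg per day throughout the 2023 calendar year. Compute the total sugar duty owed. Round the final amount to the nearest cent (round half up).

1 Jan – 22 Apr 2023: 112 days × 655 kg/day = 73,360 kg at €0.41/kg → €30,077.60
23 Apr – 31 Dec 2023: 253 days × 655 kg/day = 165,715 kg at €0.55/kg → €91,143.25

€121,220.85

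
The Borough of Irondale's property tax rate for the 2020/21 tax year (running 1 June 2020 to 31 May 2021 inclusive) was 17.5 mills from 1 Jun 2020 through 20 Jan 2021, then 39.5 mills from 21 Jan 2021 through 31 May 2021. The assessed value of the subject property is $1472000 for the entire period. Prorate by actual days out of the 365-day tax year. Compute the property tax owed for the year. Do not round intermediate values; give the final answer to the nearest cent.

$37382.75

1 Jun 2020 – 20 Jan 2021: 234 days at 17.5 mills → $1472000 × 1.75% × 234/365 = $16514.6301
21 Jan – 31 May 2021: 131 days at 39.5 mills → $1472000 × 3.95% × 131/365 = $20868.1205
Total = $37382.7507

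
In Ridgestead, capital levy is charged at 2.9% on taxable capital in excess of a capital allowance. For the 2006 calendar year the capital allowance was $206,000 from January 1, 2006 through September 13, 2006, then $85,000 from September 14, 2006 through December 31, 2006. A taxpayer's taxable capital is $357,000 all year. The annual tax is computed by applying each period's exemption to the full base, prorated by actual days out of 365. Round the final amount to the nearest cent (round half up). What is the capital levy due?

$5,426.89

January 1 – September 13, 2006: 256 days, exemption $206,000 → ($357,000 − $206,000) × 2.9% × 256/365 = $3,071.2986
September 14 – December 31, 2006: 109 days, exemption $85,000 → ($357,000 − $85,000) × 2.9% × 109/365 = $2,355.5945
Total = $5,426.8932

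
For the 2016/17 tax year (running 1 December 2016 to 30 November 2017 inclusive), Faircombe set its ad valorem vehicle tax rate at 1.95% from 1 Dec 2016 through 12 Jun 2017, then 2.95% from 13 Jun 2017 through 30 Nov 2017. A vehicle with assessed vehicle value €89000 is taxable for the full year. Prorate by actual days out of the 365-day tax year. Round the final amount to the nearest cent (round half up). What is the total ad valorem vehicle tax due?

1 Dec 2016 – 12 Jun 2017: 194 days at 1.95% → €89000 × 1.95% × 194/365 = €922.4301
13 Jun – 30 Nov 2017: 171 days at 2.95% → €89000 × 2.95% × 171/365 = €1230.0288
Total = €2152.4589

€2152.46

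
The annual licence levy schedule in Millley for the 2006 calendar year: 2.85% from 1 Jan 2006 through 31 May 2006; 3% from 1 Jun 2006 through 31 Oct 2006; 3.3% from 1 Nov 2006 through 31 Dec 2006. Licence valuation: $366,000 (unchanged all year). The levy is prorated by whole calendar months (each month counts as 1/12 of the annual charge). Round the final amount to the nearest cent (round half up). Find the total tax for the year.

1 Jan – 31 May 2006: 5 months at 2.85% → $366,000 × 2.85% × 5/12 = $4,346.2500
1 Jun – 31 Oct 2006: 5 months at 3% → $366,000 × 3% × 5/12 = $4,575.0000
1 Nov – 31 Dec 2006: 2 months at 3.3% → $366,000 × 3.3% × 2/12 = $2,013.0000
Total = $10,934.2500

$10,934.25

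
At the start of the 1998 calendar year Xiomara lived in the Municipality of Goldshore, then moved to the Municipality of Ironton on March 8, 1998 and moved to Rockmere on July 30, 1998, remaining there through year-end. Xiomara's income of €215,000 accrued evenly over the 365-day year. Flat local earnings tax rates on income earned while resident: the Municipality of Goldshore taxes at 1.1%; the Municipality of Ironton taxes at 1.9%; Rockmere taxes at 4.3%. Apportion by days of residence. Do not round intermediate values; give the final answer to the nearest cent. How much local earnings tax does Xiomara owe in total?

The Municipality of Goldshore, January 1 – March 7, 1998: 66 days → €215,000 × 1.1% × 66/365 = €427.6438
The Municipality of Ironton, March 8 – July 29, 1998: 144 days → €215,000 × 1.9% × 144/365 = €1,611.6164
Rockmere, July 30 – December 31, 1998: 155 days → €215,000 × 4.3% × 155/365 = €3,925.9589
Total = €5,965.2192

€5,965.22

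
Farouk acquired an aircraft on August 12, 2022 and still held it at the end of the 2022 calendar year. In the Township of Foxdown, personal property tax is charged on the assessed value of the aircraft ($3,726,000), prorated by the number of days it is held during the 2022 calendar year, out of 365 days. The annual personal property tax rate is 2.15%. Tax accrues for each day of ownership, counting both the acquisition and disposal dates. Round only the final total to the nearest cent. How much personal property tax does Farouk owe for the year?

$31,165.69

Days held (August 12 – December 31, 2022): 142 out of 365
Tax = $3,726,000 × 2.15% × 142/365 = $31,165.6932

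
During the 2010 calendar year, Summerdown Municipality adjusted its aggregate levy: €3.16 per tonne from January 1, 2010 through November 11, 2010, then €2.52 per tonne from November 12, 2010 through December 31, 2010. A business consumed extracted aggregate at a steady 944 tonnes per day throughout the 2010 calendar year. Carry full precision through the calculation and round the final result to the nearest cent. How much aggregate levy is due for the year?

January 1 – November 11, 2010: 315 days × 944 tonnes/day = 297,360 tonnes at €3.16/tonne → €939,657.60
November 12 – December 31, 2010: 50 days × 944 tonnes/day = 47,200 tonnes at €2.52/tonne → €118,944.00

€1,058,601.60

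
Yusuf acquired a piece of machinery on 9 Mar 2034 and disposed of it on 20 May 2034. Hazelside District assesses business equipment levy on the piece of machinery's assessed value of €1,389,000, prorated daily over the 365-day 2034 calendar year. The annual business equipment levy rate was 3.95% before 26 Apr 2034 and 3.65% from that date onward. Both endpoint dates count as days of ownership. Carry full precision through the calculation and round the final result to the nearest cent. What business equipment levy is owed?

9 Mar – 25 Apr 2034: 48 days at 3.95% → €1,389,000 × 3.95% × 48/365 = €7,215.1890
26 Apr – 20 May 2034: 25 days at 3.65% → €1,389,000 × 3.65% × 25/365 = €3,472.5000
Total = €10,687.6890

€10,687.69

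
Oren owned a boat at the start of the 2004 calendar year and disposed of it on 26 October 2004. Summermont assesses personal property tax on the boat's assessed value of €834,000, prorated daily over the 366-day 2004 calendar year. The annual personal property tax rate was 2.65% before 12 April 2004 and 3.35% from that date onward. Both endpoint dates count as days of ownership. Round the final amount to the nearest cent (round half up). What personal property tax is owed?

€21,273.84

1 January – 11 April 2004: 102 days at 2.65% → €834,000 × 2.65% × 102/366 = €6,159.2951
12 April – 26 October 2004: 198 days at 3.35% → €834,000 × 3.35% × 198/366 = €15,114.5410
Total = €21,273.8361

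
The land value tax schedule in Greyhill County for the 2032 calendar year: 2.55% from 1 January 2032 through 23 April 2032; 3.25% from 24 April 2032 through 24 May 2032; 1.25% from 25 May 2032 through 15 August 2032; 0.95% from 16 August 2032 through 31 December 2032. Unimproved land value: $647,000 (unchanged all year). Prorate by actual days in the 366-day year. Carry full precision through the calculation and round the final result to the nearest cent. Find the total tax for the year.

$11,071.48

1 January – 23 April 2032: 114 days at 2.55% → $647,000 × 2.55% × 114/366 = $5,138.8770
24 April – 24 May 2032: 31 days at 3.25% → $647,000 × 3.25% × 31/366 = $1,781.0178
25 May – 15 August 2032: 83 days at 1.25% → $647,000 × 1.25% × 83/366 = $1,834.0505
16 August – 31 December 2032: 138 days at 0.95% → $647,000 × 0.95% × 138/366 = $2,317.5328
Total = $11,071.4781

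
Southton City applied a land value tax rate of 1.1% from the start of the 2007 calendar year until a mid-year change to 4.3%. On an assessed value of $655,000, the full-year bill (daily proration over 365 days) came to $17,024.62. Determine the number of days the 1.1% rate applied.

Let d = days at the first rate; then 365 − d days at the second rate.
$655,000 × [1.1%·d + 4.3%·(365−d)] / 365 = $17,024.62
Solving gives d = 194, so the new rate took effect on 14 Jul 2007.

194 days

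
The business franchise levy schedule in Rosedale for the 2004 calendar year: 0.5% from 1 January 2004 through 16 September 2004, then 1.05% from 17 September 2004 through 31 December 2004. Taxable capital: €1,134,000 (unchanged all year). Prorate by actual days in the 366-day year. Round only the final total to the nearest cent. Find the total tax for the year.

1 January – 16 September 2004: 260 days at 0.5% → €1,134,000 × 0.5% × 260/366 = €4,027.8689
17 September – 31 December 2004: 106 days at 1.05% → €1,134,000 × 1.05% × 106/366 = €3,448.4754
Total = €7,476.3443

€7,476.34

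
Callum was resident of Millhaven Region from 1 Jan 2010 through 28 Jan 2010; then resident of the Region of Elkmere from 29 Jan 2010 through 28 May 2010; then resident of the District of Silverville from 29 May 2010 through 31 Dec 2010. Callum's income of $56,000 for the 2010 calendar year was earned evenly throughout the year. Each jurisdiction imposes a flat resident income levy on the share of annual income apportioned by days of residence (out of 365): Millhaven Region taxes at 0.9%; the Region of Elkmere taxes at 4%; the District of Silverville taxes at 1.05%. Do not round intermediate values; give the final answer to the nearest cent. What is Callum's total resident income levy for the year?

$1,124.68

Millhaven Region, 1 Jan – 28 Jan 2010: 28 days → $56,000 × 0.9% × 28/365 = $38.6630
The Region of Elkmere, 29 Jan – 28 May 2010: 120 days → $56,000 × 4% × 120/365 = $736.4384
The District of Silverville, 29 May – 31 Dec 2010: 217 days → $56,000 × 1.05% × 217/365 = $349.5781
Total = $1,124.6795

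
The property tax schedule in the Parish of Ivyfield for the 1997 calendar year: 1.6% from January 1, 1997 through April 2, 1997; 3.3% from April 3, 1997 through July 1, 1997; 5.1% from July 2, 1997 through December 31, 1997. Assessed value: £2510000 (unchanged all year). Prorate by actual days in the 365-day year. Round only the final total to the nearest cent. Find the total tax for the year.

£94726.71

January 1 – April 2, 1997: 92 days at 1.6% → £2510000 × 1.6% × 92/365 = £10122.5205
April 3 – July 1, 1997: 90 days at 3.3% → £2510000 × 3.3% × 90/365 = £20423.8356
July 2 – December 31, 1997: 183 days at 5.1% → £2510000 × 5.1% × 183/365 = £64180.3562
Total = £94726.7123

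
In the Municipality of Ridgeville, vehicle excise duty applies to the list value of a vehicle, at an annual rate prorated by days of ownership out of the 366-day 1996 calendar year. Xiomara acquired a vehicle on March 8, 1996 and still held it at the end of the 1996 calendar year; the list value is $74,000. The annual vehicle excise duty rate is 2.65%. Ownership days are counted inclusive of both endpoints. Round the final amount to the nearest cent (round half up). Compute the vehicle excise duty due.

$1,602.02

Days held (March 8 – December 31, 1996): 299 out of 366
Tax = $74,000 × 2.65% × 299/366 = $1,602.0191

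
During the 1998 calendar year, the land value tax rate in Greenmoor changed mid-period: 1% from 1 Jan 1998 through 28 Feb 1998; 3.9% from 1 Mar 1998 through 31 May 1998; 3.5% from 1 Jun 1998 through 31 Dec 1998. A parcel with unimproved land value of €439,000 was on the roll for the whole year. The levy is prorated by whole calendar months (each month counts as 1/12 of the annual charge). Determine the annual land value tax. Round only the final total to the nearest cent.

1 Jan – 28 Feb 1998: 2 months at 1% → €439,000 × 1% × 2/12 = €731.6667
1 Mar – 31 May 1998: 3 months at 3.9% → €439,000 × 3.9% × 3/12 = €4,280.2500
1 Jun – 31 Dec 1998: 7 months at 3.5% → €439,000 × 3.5% × 7/12 = €8,962.9167
Total = €13,974.8333

€13,974.83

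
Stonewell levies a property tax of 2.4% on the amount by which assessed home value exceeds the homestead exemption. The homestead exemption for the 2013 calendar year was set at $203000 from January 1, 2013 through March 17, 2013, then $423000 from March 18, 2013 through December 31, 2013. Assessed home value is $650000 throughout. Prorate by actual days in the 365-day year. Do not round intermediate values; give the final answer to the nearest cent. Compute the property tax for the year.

January 1 – March 17, 2013: 76 days, exemption $203000 → ($650000 − $203000) × 2.4% × 76/365 = $2233.7753
March 18 – December 31, 2013: 289 days, exemption $423000 → ($650000 − $423000) × 2.4% × 289/365 = $4313.6219
Total = $6547.3973

$6547.40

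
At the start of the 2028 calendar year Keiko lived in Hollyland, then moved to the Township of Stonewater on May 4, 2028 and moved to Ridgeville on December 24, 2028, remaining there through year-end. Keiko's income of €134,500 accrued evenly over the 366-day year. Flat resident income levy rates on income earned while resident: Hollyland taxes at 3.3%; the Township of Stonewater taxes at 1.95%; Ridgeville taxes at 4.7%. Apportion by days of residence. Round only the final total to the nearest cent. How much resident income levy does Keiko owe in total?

€3,318.77

Hollyland, January 1 – May 3, 2028: 124 days → €134,500 × 3.3% × 124/366 = €1,503.7541
The Township of Stonewater, May 4 – December 23, 2028: 234 days → €134,500 × 1.95% × 234/366 = €1,676.8402
Ridgeville, December 24 – December 31, 2028: 8 days → €134,500 × 4.7% × 8/366 = €138.1749
Total = €3,318.7691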